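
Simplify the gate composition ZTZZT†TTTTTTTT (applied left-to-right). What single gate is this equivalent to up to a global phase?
Z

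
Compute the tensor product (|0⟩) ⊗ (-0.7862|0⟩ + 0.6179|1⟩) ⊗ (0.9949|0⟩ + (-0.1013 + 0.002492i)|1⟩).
-0.7822|000⟩ + (0.07964 - 0.001959i)|001⟩ + 0.6147|010⟩ + (-0.06259 + 0.00154i)|011⟩

amp(|b₁b₂…⟩) = product of the factor amplitudes for bits b₁, b₂, …; only kets whose every factor amplitude is nonzero survive.
|000⟩: (1)(-0.7862)(0.9949) = -0.7822
|001⟩: (1)(-0.7862)(-0.1013 + 0.002492i) = (0.07964 - 0.001959i)
|010⟩: (1)(0.6179)(0.9949) = 0.6147
|011⟩: (1)(0.6179)(-0.1013 + 0.002492i) = (-0.06259 + 0.00154i)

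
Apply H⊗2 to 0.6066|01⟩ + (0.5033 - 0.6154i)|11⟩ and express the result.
(0.555 - 0.3077i)|00⟩ + (-0.555 + 0.3077i)|01⟩ + (0.05165 + 0.3077i)|10⟩ + (-0.05165 - 0.3077i)|11⟩

H⊗2 gives amp(|y⟩) = (1/2) Σ_x (−1)^(x·y) amp(|x⟩), where x·y is the number of positions in which both x and y have a 1.
|00⟩: (0.6066 + (0.5033 - 0.6154i))/2 = (0.555 - 0.3077i)
|01⟩: (-0.6066 - (0.5033 - 0.6154i))/2 = (-0.555 + 0.3077i)
|10⟩: (0.6066 - (0.5033 - 0.6154i))/2 = (0.05165 + 0.3077i)
|11⟩: (-0.6066 + (0.5033 - 0.6154i))/2 = (-0.05165 - 0.3077i)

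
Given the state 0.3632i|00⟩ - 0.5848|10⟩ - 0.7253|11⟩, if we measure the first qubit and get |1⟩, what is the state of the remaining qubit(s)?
-0.6277|0⟩ - 0.7785|1⟩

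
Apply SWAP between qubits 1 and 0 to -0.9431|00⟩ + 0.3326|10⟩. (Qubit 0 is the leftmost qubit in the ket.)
-0.9431|00⟩ + 0.3326|01⟩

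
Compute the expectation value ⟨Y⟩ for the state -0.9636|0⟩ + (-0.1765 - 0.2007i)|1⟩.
0.3868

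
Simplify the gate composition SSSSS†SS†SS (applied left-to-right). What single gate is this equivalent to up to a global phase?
S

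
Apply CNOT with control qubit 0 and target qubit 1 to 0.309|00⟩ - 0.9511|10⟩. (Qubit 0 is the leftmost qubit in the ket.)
0.309|00⟩ - 0.9511|11⟩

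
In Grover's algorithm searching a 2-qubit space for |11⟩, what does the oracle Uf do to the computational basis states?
Uf|x⟩ = -|x⟩ if x = 11, else |x⟩ (phase flip on target)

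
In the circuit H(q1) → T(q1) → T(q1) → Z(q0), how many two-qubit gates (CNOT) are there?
0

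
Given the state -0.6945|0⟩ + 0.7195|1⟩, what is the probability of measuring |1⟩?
0.5177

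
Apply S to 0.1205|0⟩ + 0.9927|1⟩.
0.1205|0⟩ + 0.9927i|1⟩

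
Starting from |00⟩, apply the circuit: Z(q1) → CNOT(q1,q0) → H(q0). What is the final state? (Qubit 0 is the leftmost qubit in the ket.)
1/√2|00⟩ + 1/√2|10⟩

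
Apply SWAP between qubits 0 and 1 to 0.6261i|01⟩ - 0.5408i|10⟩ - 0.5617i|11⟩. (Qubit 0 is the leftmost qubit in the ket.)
-0.5408i|01⟩ + 0.6261i|10⟩ - 0.5617i|11⟩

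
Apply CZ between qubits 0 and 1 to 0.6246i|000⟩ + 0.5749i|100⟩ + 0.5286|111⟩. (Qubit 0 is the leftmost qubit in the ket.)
0.6246i|000⟩ + 0.5749i|100⟩ - 0.5286|111⟩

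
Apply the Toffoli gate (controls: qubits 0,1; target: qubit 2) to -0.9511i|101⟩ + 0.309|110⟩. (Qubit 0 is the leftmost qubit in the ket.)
-0.9511i|101⟩ + 0.309|111⟩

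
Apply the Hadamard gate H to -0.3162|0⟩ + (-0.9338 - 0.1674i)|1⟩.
(-0.8839 - 0.1184i)|0⟩ + (0.4367 + 0.1184i)|1⟩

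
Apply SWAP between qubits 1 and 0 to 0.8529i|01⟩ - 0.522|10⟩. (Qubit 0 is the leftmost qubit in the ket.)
-0.522|01⟩ + 0.8529i|10⟩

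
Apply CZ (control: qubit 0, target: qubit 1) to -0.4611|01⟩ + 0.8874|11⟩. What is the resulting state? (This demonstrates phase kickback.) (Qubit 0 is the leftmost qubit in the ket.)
-0.4611|01⟩ - 0.8874|11⟩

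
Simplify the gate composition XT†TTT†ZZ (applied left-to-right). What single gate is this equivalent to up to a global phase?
X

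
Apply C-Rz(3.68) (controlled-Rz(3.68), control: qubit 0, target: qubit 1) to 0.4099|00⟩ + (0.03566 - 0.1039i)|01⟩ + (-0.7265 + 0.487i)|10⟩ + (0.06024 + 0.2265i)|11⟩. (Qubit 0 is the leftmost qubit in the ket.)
0.4099|00⟩ + (0.03566 - 0.1039i)|01⟩ + (0.6627 + 0.5708i)|10⟩ + (-0.2344 - 0.00217i)|11⟩

C-Rz(3.68) leaves the control-|0⟩ kets |00⟩, |01⟩ unchanged and applies Rz(3.68) to qubit 1 on the control-|1⟩ pair (|10⟩, |11⟩).
Rz(3.68) = [[e^(−iθ/2), 0], [0, e^(iθ/2)]] with e^(±iθ/2) = cos(θ/2) ± i·sin(θ/2); θ = 3.68, cos(θ/2) ≈ -0.265964, sin(θ/2) ≈ 0.963983.
With a = amp(|10⟩) = (-0.7265 + 0.487i) and b = amp(|11⟩) = (0.06024 + 0.2265i):
new amp(|10⟩) = (-0.265964 - 0.963983i)·a = (0.6627 + 0.5708i)
new amp(|11⟩) = (-0.265964 + 0.963983i)·b = (-0.2344 - 0.00217i)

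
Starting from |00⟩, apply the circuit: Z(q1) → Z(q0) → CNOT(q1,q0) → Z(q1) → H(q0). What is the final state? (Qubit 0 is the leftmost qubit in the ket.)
1/√2|00⟩ + 1/√2|10⟩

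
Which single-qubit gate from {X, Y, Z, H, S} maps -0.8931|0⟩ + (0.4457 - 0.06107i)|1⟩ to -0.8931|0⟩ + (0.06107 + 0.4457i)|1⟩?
S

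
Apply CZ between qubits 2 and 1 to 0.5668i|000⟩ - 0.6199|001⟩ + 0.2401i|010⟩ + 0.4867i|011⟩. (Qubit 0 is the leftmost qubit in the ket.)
0.5668i|000⟩ - 0.6199|001⟩ + 0.2401i|010⟩ - 0.4867i|011⟩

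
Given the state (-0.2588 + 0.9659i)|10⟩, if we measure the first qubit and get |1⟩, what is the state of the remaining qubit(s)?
(-0.2588 + 0.9659i)|0⟩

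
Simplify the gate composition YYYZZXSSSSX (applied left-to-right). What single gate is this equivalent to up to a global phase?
Y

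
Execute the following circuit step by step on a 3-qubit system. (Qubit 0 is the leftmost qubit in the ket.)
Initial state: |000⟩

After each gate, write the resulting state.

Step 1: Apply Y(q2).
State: i|001⟩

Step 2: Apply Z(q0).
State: i|001⟩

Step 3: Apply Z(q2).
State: -i|001⟩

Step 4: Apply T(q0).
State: -i|001⟩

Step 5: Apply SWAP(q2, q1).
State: -i|010⟩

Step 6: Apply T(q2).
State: -i|010⟩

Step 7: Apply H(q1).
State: -(1/√2)i|000⟩ + (1/√2)i|010⟩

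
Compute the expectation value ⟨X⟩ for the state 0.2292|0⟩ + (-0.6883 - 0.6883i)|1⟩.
-0.3155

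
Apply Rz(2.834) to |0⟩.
(0.1532 - 0.9882i)|0⟩

Rz(2.834) = [[e^(−iθ/2), 0], [0, e^(iθ/2)]] with e^(±iθ/2) = cos(θ/2) ± i·sin(θ/2); θ = 2.834, cos(θ/2) ≈ 0.153191, sin(θ/2) ≈ 0.988197.
With a = amp(|0⟩) = 1 and b = amp(|1⟩) = 0:
new amp(|0⟩) = (0.153191 - 0.988197i)·a = (0.1532 - 0.9882i)
new amp(|1⟩) = (0.153191 + 0.988197i)·b = 0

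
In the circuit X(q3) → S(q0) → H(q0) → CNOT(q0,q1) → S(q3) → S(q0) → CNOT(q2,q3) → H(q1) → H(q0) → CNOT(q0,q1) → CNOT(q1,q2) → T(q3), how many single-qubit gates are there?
8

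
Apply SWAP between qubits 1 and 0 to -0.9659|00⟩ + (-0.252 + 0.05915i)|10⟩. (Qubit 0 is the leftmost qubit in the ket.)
-0.9659|00⟩ + (-0.252 + 0.05915i)|01⟩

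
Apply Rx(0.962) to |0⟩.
0.8865|0⟩ - 0.4627i|1⟩

Rx(0.962) = [[cos(θ/2), −i·sin(θ/2)], [−i·sin(θ/2), cos(θ/2)]]; θ = 0.962, cos(θ/2) ≈ 0.886533, sin(θ/2) ≈ 0.462666.
With a = amp(|0⟩) = 1 and b = amp(|1⟩) = 0:
new amp(|0⟩) = (0.886533)·a + (-0.462666i)·b = 0.8865
new amp(|1⟩) = (-0.462666i)·a + (0.886533)·b = -0.4627i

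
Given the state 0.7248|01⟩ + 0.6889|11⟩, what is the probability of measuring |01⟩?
0.5253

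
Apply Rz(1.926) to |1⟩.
(0.5711 + 0.8209i)|1⟩

Rz(1.926) = [[e^(−iθ/2), 0], [0, e^(iθ/2)]] with e^(±iθ/2) = cos(θ/2) ± i·sin(θ/2); θ = 1.926, cos(θ/2) ≈ 0.57106, sin(θ/2) ≈ 0.820908.
With a = amp(|0⟩) = 0 and b = amp(|1⟩) = 1:
new amp(|0⟩) = (0.57106 - 0.820908i)·a = 0
new amp(|1⟩) = (0.57106 + 0.820908i)·b = (0.5711 + 0.8209i)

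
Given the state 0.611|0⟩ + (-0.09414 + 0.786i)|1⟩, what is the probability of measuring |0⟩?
0.3733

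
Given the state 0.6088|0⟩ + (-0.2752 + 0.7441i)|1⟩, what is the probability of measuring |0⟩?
0.3706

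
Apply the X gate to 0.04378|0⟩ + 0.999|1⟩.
0.999|0⟩ + 0.04378|1⟩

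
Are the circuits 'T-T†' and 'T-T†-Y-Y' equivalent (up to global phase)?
Yes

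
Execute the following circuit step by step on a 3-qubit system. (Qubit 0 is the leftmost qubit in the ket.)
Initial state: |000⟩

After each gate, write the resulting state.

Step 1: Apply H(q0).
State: 1/√2|000⟩ + 1/√2|100⟩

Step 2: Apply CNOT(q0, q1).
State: 1/√2|000⟩ + 1/√2|110⟩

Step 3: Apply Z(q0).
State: 1/√2|000⟩ - 1/√2|110⟩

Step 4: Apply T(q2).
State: 1/√2|000⟩ - 1/√2|110⟩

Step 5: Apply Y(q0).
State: (1/√2)i|010⟩ + (1/√2)i|100⟩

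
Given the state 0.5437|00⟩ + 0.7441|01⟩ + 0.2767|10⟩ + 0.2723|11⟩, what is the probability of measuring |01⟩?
0.5537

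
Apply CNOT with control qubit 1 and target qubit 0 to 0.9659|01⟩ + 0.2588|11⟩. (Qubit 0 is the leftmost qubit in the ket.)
0.2588|01⟩ + 0.9659|11⟩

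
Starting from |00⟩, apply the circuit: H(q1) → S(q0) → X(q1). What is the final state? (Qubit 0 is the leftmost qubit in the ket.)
1/√2|00⟩ + 1/√2|01⟩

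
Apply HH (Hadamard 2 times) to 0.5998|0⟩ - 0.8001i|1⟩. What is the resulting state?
0.5998|0⟩ - 0.8001i|1⟩

H² = I, so an even number of Hadamards cancels: H^2 = I and the state is unchanged.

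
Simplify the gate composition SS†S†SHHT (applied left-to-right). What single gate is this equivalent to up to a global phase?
T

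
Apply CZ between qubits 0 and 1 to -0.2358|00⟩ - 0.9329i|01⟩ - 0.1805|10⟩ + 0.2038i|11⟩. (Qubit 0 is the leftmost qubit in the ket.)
-0.2358|00⟩ - 0.9329i|01⟩ - 0.1805|10⟩ - 0.2038i|11⟩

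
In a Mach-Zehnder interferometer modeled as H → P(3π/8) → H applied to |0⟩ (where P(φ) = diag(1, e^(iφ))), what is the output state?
(0.6913 + 0.4619i)|0⟩ + (0.3087 - 0.4619i)|1⟩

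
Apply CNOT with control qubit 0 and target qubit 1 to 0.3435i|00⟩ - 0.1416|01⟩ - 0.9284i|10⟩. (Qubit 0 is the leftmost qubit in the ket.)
0.3435i|00⟩ - 0.1416|01⟩ - 0.9284i|11⟩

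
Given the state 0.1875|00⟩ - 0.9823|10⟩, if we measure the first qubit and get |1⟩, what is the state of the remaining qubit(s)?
-|0⟩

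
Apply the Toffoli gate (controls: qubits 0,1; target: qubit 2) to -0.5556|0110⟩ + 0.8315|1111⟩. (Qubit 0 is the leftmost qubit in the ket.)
-0.5556|0110⟩ + 0.8315|1101⟩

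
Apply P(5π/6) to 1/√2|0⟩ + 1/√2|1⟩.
1/√2|0⟩ + (-0.6124 + (1/√8)i)|1⟩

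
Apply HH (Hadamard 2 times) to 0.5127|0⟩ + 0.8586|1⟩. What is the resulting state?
0.5127|0⟩ + 0.8586|1⟩

H² = I, so an even number of Hadamards cancels: H^2 = I and the state is unchanged.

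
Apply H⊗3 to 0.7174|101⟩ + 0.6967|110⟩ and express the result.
0.5|000⟩ - 0.007319|001⟩ + 0.007319|010⟩ - 0.5|011⟩ - 0.5|100⟩ + 0.007319|101⟩ - 0.007319|110⟩ + 0.5|111⟩

H⊗3 gives amp(|y⟩) = (1/2√2) Σ_x (−1)^(x·y) amp(|x⟩), where x·y is the number of positions in which both x and y have a 1.
|000⟩: (0.7174 + 0.6967)/(2√2) = 0.5
|001⟩: (-0.7174 + 0.6967)/(2√2) = -0.007319
|010⟩: (0.7174 - 0.6967)/(2√2) = 0.007319
|011⟩: (-0.7174 - 0.6967)/(2√2) = -0.5
|100⟩: (-0.7174 - 0.6967)/(2√2) = -0.5
|101⟩: (0.7174 - 0.6967)/(2√2) = 0.007319
|110⟩: (-0.7174 + 0.6967)/(2√2) = -0.007319
|111⟩: (0.7174 + 0.6967)/(2√2) = 0.5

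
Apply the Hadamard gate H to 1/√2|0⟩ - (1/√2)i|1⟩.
(1/2 - (1/2)i)|0⟩ + (1/2 + (1/2)i)|1⟩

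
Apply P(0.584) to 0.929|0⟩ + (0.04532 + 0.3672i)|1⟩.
0.929|0⟩ + (-0.1647 + 0.3313i)|1⟩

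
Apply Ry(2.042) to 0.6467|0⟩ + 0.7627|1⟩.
-0.3124|0⟩ + 0.9499|1⟩

Ry(2.042) = [[cos(θ/2), −sin(θ/2)], [sin(θ/2), cos(θ/2)]]; θ = 2.042, cos(θ/2) ≈ 0.522514, sin(θ/2) ≈ 0.852631.
With a = amp(|0⟩) = 0.6467 and b = amp(|1⟩) = 0.7627:
new amp(|0⟩) = (0.522514)·a + (-0.852631)·b = -0.3124
new amp(|1⟩) = (0.852631)·a + (0.522514)·b = 0.9499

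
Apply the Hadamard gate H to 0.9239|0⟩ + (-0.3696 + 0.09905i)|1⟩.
(0.3919 + 0.07004i)|0⟩ + (0.9146 - 0.07004i)|1⟩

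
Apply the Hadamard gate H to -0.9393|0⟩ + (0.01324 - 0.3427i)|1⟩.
(-0.6548 - 0.2423i)|0⟩ + (-0.6735 + 0.2423i)|1⟩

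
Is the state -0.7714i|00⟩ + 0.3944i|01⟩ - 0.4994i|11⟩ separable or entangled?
Entangled

Writing the state as a|00⟩ + b|01⟩ + c|10⟩ + d|11⟩, it is a product state iff ad − bc = 0.
Here (a, b, c, d) = (-0.7714i, 0.3944i, 0, -0.4994i): ad − bc = (-0.7714i)(-0.4994i) − (0.3944i)(0) = -0.3852 ≠ 0, so the state is entangled.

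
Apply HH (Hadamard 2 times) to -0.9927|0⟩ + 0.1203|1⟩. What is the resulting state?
-0.9927|0⟩ + 0.1203|1⟩

H² = I, so an even number of Hadamards cancels: H^2 = I and the state is unchanged.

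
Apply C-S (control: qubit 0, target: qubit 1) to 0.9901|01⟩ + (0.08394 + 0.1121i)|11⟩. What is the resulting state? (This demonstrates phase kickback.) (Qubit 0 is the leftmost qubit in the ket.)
0.9901|01⟩ + (-0.1121 + 0.08394i)|11⟩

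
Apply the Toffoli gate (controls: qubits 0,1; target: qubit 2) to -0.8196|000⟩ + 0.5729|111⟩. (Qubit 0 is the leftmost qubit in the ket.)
-0.8196|000⟩ + 0.5729|110⟩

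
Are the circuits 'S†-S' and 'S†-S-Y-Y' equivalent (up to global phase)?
Yes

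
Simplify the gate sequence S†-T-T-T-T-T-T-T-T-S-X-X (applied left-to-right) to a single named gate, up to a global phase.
I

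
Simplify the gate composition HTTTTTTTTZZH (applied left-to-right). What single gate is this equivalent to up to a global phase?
I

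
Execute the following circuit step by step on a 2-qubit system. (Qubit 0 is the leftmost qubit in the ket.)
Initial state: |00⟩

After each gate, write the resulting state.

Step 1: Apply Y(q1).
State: i|01⟩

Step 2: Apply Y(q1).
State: |00⟩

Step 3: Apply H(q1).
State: 1/√2|00⟩ + 1/√2|01⟩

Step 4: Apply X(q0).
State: 1/√2|10⟩ + 1/√2|11⟩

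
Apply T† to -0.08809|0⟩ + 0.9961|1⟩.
-0.08809|0⟩ + (0.7043 - 0.7043i)|1⟩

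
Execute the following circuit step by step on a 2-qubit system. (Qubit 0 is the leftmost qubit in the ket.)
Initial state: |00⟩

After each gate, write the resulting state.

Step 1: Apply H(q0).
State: 1/√2|00⟩ + 1/√2|10⟩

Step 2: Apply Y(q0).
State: -(1/√2)i|00⟩ + (1/√2)i|10⟩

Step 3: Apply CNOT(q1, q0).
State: -(1/√2)i|00⟩ + (1/√2)i|10⟩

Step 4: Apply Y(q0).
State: 1/√2|00⟩ + 1/√2|10⟩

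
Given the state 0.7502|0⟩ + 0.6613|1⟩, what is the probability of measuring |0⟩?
0.5628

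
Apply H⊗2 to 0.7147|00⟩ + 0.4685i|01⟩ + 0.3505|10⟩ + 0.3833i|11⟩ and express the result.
(0.5326 + 0.4259i)|00⟩ + (0.5326 - 0.4259i)|01⟩ + (0.1821 + 0.0426i)|10⟩ + (0.1821 - 0.0426i)|11⟩

H⊗2 gives amp(|y⟩) = (1/2) Σ_x (−1)^(x·y) amp(|x⟩), where x·y is the number of positions in which both x and y have a 1.
|00⟩: (0.7147 + 0.4685i + 0.3505 + 0.3833i)/2 = (0.5326 + 0.4259i)
|01⟩: (0.7147 - 0.4685i + 0.3505 - 0.3833i)/2 = (0.5326 - 0.4259i)
|10⟩: (0.7147 + 0.4685i - 0.3505 - 0.3833i)/2 = (0.1821 + 0.0426i)
|11⟩: (0.7147 - 0.4685i - 0.3505 + 0.3833i)/2 = (0.1821 - 0.0426i)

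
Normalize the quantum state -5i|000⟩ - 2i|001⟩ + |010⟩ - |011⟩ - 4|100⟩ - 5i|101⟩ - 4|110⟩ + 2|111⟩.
-0.5213i|000⟩ - 0.2085i|001⟩ + 0.1043|010⟩ - 0.1043|011⟩ - 0.417|100⟩ - 0.5213i|101⟩ - 0.417|110⟩ + 0.2085|111⟩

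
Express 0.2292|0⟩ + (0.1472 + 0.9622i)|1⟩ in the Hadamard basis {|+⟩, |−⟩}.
(0.2662 + 0.6804i)|+⟩ + (0.05798 - 0.6804i)|−⟩

With |ψ⟩ = α|0⟩ + β|1⟩, the Hadamard-basis coefficients are ⟨+|ψ⟩ = (α + β)/√2 and ⟨−|ψ⟩ = (α − β)/√2.
Here α = 0.2292, β = (0.1472 + 0.9622i): (α + β)/√2 = (0.2662 + 0.6804i), (α − β)/√2 = (0.05798 - 0.6804i).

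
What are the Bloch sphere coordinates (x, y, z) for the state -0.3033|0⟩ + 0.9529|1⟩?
(-0.578, 0, -0.816)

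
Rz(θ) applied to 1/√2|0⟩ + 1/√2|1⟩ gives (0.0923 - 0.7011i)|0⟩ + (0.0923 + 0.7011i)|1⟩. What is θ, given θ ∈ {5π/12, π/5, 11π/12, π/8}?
11π/12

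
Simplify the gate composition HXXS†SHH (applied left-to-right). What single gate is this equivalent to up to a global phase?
H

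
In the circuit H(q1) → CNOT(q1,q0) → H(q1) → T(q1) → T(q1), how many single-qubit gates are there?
4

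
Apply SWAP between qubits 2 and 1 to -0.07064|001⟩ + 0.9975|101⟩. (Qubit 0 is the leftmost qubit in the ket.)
-0.07064|010⟩ + 0.9975|110⟩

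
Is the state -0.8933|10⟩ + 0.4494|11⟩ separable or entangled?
Separable

Writing the state as a|00⟩ + b|01⟩ + c|10⟩ + d|11⟩, it is a product state iff ad − bc = 0.
Here (a, b, c, d) = (0, 0, -0.8933, 0.4494): ad − bc = (0)(0.4494) − (0)(-0.8933) = 0, so the state is separable.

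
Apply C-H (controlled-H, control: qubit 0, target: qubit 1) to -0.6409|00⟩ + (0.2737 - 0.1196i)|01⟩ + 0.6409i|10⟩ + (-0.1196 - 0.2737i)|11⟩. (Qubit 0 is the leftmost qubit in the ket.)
-0.6409|00⟩ + (0.2737 - 0.1196i)|01⟩ + (-0.08457 + 0.2596i)|10⟩ + (0.08457 + 0.6467i)|11⟩

C-H leaves the control-|0⟩ kets |00⟩, |01⟩ unchanged and applies H to qubit 1 on the control-|1⟩ pair (|10⟩, |11⟩).
H = [[1/√2, 1/√2], [1/√2, -1/√2]].
With a = amp(|10⟩) = 0.6409i and b = amp(|11⟩) = (-0.1196 - 0.2737i):
new amp(|10⟩) = (1/√2)·a + (1/√2)·b = (-0.08457 + 0.2596i)
new amp(|11⟩) = (1/√2)·a + (-1/√2)·b = (0.08457 + 0.6467i)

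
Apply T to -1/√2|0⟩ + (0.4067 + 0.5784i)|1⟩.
-1/√2|0⟩ + (-0.1214 + 0.6966i)|1⟩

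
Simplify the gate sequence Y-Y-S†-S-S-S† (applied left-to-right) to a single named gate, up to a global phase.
I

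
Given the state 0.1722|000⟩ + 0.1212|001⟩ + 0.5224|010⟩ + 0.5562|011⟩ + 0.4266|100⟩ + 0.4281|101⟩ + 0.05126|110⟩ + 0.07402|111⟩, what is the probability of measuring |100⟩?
0.182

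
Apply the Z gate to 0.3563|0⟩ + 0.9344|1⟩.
0.3563|0⟩ - 0.9344|1⟩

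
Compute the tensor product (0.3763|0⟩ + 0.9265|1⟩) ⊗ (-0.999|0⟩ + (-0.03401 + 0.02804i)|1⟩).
-0.3759|00⟩ + (-0.0128 + 0.01055i)|01⟩ - 0.9256|10⟩ + (-0.03151 + 0.02598i)|11⟩

amp(|b₁b₂…⟩) = product of the factor amplitudes for bits b₁, b₂, …; only kets whose every factor amplitude is nonzero survive.
|00⟩: (0.3763)(-0.999) = -0.3759
|01⟩: (0.3763)(-0.03401 + 0.02804i) = (-0.0128 + 0.01055i)
|10⟩: (0.9265)(-0.999) = -0.9256
|11⟩: (0.9265)(-0.03401 + 0.02804i) = (-0.03151 + 0.02598i)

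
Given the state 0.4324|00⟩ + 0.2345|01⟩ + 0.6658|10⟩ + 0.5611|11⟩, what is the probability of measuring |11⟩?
0.3148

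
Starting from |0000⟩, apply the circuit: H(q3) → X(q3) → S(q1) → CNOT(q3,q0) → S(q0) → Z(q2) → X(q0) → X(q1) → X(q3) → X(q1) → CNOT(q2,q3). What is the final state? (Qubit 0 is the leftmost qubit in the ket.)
(1/√2)i|0000⟩ + 1/√2|1001⟩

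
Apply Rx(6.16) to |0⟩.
-0.9981|0⟩ - 0.06155i|1⟩

Rx(6.16) = [[cos(θ/2), −i·sin(θ/2)], [−i·sin(θ/2), cos(θ/2)]]; θ = 6.16, cos(θ/2) ≈ -0.998104, sin(θ/2) ≈ 0.0615537.
With a = amp(|0⟩) = 1 and b = amp(|1⟩) = 0:
new amp(|0⟩) = (-0.998104)·a + (-0.0615537i)·b = -0.9981
new amp(|1⟩) = (-0.0615537i)·a + (-0.998104)·b = -0.06155i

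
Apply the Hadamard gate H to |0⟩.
1/√2|0⟩ + 1/√2|1⟩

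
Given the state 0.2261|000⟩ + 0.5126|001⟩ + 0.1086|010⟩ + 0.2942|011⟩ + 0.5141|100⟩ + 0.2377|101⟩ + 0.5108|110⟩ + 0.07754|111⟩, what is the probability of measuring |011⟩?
0.08655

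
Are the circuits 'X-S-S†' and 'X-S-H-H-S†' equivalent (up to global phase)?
Yes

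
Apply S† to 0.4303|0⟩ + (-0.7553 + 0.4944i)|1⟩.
0.4303|0⟩ + (0.4944 + 0.7553i)|1⟩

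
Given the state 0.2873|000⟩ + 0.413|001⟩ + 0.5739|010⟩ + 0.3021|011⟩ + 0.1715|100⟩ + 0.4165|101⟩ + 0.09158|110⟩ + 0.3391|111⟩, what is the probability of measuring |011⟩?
0.09126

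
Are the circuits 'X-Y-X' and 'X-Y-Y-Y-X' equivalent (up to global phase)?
Yes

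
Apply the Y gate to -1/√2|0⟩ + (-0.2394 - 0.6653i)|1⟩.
(-0.6653 + 0.2394i)|0⟩ - (1/√2)i|1⟩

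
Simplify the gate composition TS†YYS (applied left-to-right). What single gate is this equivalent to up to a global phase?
T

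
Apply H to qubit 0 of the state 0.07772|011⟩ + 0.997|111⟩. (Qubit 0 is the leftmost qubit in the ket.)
0.7599|011⟩ - 0.65|111⟩

H on qubit 0 mixes each pair of kets that differ only in qubit 0: amplitudes (a, b) of (|…0…⟩, |…1…⟩) become ((a + b)/√2, (a − b)/√2). Kets absent from the input have amplitude 0.
(|011⟩, |111⟩): (a, b) = (0.07772, 0.997) → (0.7599, -0.65)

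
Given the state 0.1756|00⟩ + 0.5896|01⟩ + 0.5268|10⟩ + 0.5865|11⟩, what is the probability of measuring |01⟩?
0.3476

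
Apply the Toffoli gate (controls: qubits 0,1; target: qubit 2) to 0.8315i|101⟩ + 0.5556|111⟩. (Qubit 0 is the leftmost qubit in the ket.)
0.8315i|101⟩ + 0.5556|110⟩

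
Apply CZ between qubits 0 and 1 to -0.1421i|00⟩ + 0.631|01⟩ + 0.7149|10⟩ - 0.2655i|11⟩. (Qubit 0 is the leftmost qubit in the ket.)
-0.1421i|00⟩ + 0.631|01⟩ + 0.7149|10⟩ + 0.2655i|11⟩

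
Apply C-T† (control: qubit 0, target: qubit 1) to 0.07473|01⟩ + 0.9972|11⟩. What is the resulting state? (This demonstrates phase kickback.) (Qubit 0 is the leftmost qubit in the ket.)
0.07473|01⟩ + (0.7051 - 0.7051i)|11⟩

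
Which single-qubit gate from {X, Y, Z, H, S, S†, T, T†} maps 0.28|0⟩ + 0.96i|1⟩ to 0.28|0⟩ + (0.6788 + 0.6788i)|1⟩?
T†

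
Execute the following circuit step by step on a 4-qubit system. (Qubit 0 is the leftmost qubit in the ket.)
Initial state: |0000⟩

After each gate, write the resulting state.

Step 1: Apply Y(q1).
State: i|0100⟩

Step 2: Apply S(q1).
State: -|0100⟩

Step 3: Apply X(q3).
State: -|0101⟩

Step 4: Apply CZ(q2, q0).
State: -|0101⟩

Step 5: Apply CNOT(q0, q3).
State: -|0101⟩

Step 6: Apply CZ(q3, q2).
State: -|0101⟩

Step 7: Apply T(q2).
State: -|0101⟩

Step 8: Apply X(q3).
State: -|0100⟩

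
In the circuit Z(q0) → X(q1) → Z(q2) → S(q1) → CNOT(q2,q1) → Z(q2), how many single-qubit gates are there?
5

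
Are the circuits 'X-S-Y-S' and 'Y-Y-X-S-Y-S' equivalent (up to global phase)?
Yes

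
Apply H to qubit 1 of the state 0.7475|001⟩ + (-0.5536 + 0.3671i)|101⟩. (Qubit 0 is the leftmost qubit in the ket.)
0.5286|001⟩ + 0.5286|011⟩ + (-0.3915 + 0.2596i)|101⟩ + (-0.3915 + 0.2596i)|111⟩

H on qubit 1 mixes each pair of kets that differ only in qubit 1: amplitudes (a, b) of (|…0…⟩, |…1…⟩) become ((a + b)/√2, (a − b)/√2). Kets absent from the input have amplitude 0.
(|001⟩, |011⟩): (a, b) = (0.7475, 0) → (0.5286, 0.5286)
(|101⟩, |111⟩): (a, b) = ((-0.5536 + 0.3671i), 0) → ((-0.3915 + 0.2596i), (-0.3915 + 0.2596i))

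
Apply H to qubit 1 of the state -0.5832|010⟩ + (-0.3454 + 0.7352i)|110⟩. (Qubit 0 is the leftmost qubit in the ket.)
-0.4124|000⟩ + 0.4124|010⟩ + (-0.2442 + 0.5199i)|100⟩ + (0.2442 - 0.5199i)|110⟩

H on qubit 1 mixes each pair of kets that differ only in qubit 1: amplitudes (a, b) of (|…0…⟩, |…1…⟩) become ((a + b)/√2, (a − b)/√2). Kets absent from the input have amplitude 0.
(|000⟩, |010⟩): (a, b) = (0, -0.5832) → (-0.4124, 0.4124)
(|100⟩, |110⟩): (a, b) = (0, (-0.3454 + 0.7352i)) → ((-0.2442 + 0.5199i), (0.2442 - 0.5199i))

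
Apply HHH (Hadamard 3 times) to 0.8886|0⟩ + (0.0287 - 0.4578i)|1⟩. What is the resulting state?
(0.6486 - 0.3237i)|0⟩ + (0.608 + 0.3237i)|1⟩

H² = I, so H^3 = H: a single Hadamard. With (a, b) = (0.8886, (0.0287 - 0.4578i)), H gives ((a + b)/√2, (a − b)/√2) = ((0.6486 - 0.3237i), (0.608 + 0.3237i)).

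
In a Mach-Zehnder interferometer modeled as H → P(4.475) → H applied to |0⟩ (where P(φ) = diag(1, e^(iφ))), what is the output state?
(0.3824 - 0.486i)|0⟩ + (0.6176 + 0.486i)|1⟩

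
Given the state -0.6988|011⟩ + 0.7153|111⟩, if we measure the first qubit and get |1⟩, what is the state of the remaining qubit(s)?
|11⟩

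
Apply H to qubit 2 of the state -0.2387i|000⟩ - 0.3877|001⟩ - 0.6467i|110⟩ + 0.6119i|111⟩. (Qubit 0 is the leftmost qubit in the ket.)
(-0.2741 - 0.1688i)|000⟩ + (0.2741 - 0.1688i)|001⟩ - 0.02461i|110⟩ - 0.89i|111⟩

H on qubit 2 mixes each pair of kets that differ only in qubit 2: amplitudes (a, b) of (|…0…⟩, |…1…⟩) become ((a + b)/√2, (a − b)/√2). Kets absent from the input have amplitude 0.
(|000⟩, |001⟩): (a, b) = (-0.2387i, -0.3877) → ((-0.2741 - 0.1688i), (0.2741 - 0.1688i))
(|110⟩, |111⟩): (a, b) = (-0.6467i, 0.6119i) → (-0.02461i, -0.89i)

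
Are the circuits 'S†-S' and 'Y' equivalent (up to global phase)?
No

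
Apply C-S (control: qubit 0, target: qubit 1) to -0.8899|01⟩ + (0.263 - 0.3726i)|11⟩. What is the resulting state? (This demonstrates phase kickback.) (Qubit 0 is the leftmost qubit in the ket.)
-0.8899|01⟩ + (0.3726 + 0.263i)|11⟩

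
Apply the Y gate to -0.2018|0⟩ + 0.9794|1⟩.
-0.9794i|0⟩ - 0.2018i|1⟩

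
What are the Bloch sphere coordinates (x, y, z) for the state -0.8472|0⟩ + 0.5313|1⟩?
(-0.9002, 0, 0.4355)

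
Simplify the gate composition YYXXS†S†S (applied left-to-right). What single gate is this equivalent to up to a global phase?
S†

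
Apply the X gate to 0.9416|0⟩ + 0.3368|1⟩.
0.3368|0⟩ + 0.9416|1⟩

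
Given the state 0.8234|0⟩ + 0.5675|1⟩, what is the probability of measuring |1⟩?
0.3221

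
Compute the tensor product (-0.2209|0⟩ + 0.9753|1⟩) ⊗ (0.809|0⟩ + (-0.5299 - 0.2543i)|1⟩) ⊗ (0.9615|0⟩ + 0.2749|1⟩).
-0.1718|000⟩ - 0.04913|001⟩ + (0.1125 + 0.05401i)|010⟩ + (0.03218 + 0.01544i)|011⟩ + 0.7586|100⟩ + 0.2169|101⟩ + (-0.4969 - 0.2385i)|110⟩ + (-0.1421 - 0.06818i)|111⟩

amp(|b₁b₂…⟩) = product of the factor amplitudes for bits b₁, b₂, …; only kets whose every factor amplitude is nonzero survive.
|000⟩: (-0.2209)(0.809)(0.9615) = -0.1718
|001⟩: (-0.2209)(0.809)(0.2749) = -0.04913
|010⟩: (-0.2209)(-0.5299 - 0.2543i)(0.9615) = (0.1125 + 0.05401i)
|011⟩: (-0.2209)(-0.5299 - 0.2543i)(0.2749) = (0.03218 + 0.01544i)
|100⟩: (0.9753)(0.809)(0.9615) = 0.7586
|101⟩: (0.9753)(0.809)(0.2749) = 0.2169
|110⟩: (0.9753)(-0.5299 - 0.2543i)(0.9615) = (-0.4969 - 0.2385i)
|111⟩: (0.9753)(-0.5299 - 0.2543i)(0.2749) = (-0.1421 - 0.06818i)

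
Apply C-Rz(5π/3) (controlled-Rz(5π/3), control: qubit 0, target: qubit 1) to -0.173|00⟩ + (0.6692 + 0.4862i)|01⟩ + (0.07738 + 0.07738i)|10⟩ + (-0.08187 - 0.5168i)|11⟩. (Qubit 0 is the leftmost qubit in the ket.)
-0.173|00⟩ + (0.6692 + 0.4862i)|01⟩ + (-0.02832 - 0.1057i)|10⟩ + (0.3293 + 0.4066i)|11⟩

C-Rz(5π/3) leaves the control-|0⟩ kets |00⟩, |01⟩ unchanged and applies Rz(5π/3) to qubit 1 on the control-|1⟩ pair (|10⟩, |11⟩).
Rz(5π/3) = [[e^(−iθ/2), 0], [0, e^(iθ/2)]] with e^(±iθ/2) = cos(θ/2) ± i·sin(θ/2); θ = 5π/3, cos(θ/2) ≈ -0.866025, sin(θ/2) ≈ 0.5.
With a = amp(|10⟩) = (0.07738 + 0.07738i) and b = amp(|11⟩) = (-0.08187 - 0.5168i):
new amp(|10⟩) = (-0.866025 - 0.5i)·a = (-0.02832 - 0.1057i)
new amp(|11⟩) = (-0.866025 + 0.5i)·b = (0.3293 + 0.4066i)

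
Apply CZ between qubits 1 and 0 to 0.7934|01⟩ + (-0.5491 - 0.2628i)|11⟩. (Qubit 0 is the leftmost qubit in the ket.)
0.7934|01⟩ + (0.5491 + 0.2628i)|11⟩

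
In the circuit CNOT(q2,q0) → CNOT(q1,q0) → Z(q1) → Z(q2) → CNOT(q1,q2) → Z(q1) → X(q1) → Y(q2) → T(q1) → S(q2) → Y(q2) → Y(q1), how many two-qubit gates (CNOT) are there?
3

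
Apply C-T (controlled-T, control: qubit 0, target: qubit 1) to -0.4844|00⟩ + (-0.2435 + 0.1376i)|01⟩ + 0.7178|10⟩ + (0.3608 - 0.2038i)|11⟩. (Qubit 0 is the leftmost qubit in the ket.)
-0.4844|00⟩ + (-0.2435 + 0.1376i)|01⟩ + 0.7178|10⟩ + (0.3992 + 0.111i)|11⟩

C-T leaves the control-|0⟩ kets |00⟩, |01⟩ unchanged and applies T to qubit 1 on the control-|1⟩ pair (|10⟩, |11⟩).
T = [[1, 0], [0, (1/√2 + (1/√2)i)]].
With a = amp(|10⟩) = 0.7178 and b = amp(|11⟩) = (0.3608 - 0.2038i):
new amp(|10⟩) = (1)·a = 0.7178
new amp(|11⟩) = (1/√2 + (1/√2)i)·b = (0.3992 + 0.111i)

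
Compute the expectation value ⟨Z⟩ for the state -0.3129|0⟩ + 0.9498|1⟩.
-0.8042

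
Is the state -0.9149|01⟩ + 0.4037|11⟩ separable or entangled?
Separable

Writing the state as a|00⟩ + b|01⟩ + c|10⟩ + d|11⟩, it is a product state iff ad − bc = 0.
Here (a, b, c, d) = (0, -0.9149, 0, 0.4037): ad − bc = (0)(0.4037) − (-0.9149)(0) = 0, so the state is separable.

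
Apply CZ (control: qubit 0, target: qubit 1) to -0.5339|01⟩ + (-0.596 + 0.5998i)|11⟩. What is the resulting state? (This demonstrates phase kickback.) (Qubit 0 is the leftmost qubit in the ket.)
-0.5339|01⟩ + (0.596 - 0.5998i)|11⟩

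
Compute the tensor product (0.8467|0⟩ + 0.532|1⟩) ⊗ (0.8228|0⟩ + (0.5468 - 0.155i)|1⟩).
0.6967|00⟩ + (0.463 - 0.1312i)|01⟩ + 0.4377|10⟩ + (0.2909 - 0.08246i)|11⟩

amp(|b₁b₂…⟩) = product of the factor amplitudes for bits b₁, b₂, …; only kets whose every factor amplitude is nonzero survive.
|00⟩: (0.8467)(0.8228) = 0.6967
|01⟩: (0.8467)(0.5468 - 0.155i) = (0.463 - 0.1312i)
|10⟩: (0.532)(0.8228) = 0.4377
|11⟩: (0.532)(0.5468 - 0.155i) = (0.2909 - 0.08246i)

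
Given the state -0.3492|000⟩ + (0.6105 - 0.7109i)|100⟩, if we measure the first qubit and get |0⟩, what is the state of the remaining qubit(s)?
-|00⟩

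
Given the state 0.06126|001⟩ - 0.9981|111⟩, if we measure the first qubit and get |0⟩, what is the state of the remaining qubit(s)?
|01⟩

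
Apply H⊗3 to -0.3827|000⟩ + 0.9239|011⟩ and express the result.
0.1913|000⟩ - 0.462|001⟩ - 0.462|010⟩ + 0.1913|011⟩ + 0.1913|100⟩ - 0.462|101⟩ - 0.462|110⟩ + 0.1913|111⟩

H⊗3 gives amp(|y⟩) = (1/2√2) Σ_x (−1)^(x·y) amp(|x⟩), where x·y is the number of positions in which both x and y have a 1.
|000⟩: (-0.3827 + 0.9239)/(2√2) = 0.1913
|001⟩: (-0.3827 - 0.9239)/(2√2) = -0.462
|010⟩: (-0.3827 - 0.9239)/(2√2) = -0.462
|011⟩: (-0.3827 + 0.9239)/(2√2) = 0.1913
|100⟩: (-0.3827 + 0.9239)/(2√2) = 0.1913
|101⟩: (-0.3827 - 0.9239)/(2√2) = -0.462
|110⟩: (-0.3827 - 0.9239)/(2√2) = -0.462
|111⟩: (-0.3827 + 0.9239)/(2√2) = 0.1913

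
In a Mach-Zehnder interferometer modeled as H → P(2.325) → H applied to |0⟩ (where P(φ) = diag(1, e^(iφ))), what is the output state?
(0.1576 + 0.3644i)|0⟩ + (0.8424 - 0.3644i)|1⟩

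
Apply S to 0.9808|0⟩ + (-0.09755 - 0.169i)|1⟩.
0.9808|0⟩ + (0.169 - 0.09755i)|1⟩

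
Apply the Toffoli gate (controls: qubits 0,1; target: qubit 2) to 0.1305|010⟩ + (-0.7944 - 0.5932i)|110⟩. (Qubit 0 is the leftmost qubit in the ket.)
0.1305|010⟩ + (-0.7944 - 0.5932i)|111⟩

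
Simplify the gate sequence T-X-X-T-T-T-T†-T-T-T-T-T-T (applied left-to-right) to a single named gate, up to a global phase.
T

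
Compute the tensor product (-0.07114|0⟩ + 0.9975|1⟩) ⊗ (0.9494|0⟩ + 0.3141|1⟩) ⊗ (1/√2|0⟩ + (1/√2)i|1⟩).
-0.04776|000⟩ - 0.04776i|001⟩ - 0.0158|010⟩ - 0.0158i|011⟩ + 0.6696|100⟩ + 0.6696i|101⟩ + 0.2215|110⟩ + 0.2215i|111⟩

amp(|b₁b₂…⟩) = product of the factor amplitudes for bits b₁, b₂, …; only kets whose every factor amplitude is nonzero survive.
|000⟩: (-0.07114)(0.9494)(1/√2) = -0.04776
|001⟩: (-0.07114)(0.9494)((1/√2)i) = -0.04776i
|010⟩: (-0.07114)(0.3141)(1/√2) = -0.0158
|011⟩: (-0.07114)(0.3141)((1/√2)i) = -0.0158i
|100⟩: (0.9975)(0.9494)(1/√2) = 0.6696
|101⟩: (0.9975)(0.9494)((1/√2)i) = 0.6696i
|110⟩: (0.9975)(0.3141)(1/√2) = 0.2215
|111⟩: (0.9975)(0.3141)((1/√2)i) = 0.2215i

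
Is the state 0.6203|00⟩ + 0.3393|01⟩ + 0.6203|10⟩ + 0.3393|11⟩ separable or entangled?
Separable

Writing the state as a|00⟩ + b|01⟩ + c|10⟩ + d|11⟩, it is a product state iff ad − bc = 0.
Here (a, b, c, d) = (0.6203, 0.3393, 0.6203, 0.3393): ad − bc = (0.6203)(0.3393) − (0.3393)(0.6203) = 0, so the state is separable.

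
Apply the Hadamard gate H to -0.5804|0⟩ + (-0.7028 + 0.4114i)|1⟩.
(-0.9074 + 0.2909i)|0⟩ + (0.08655 - 0.2909i)|1⟩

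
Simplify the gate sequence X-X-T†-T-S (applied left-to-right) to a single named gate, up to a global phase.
S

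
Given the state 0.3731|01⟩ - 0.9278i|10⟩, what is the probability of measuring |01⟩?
0.1392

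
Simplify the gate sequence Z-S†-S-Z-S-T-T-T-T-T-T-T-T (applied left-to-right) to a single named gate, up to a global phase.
S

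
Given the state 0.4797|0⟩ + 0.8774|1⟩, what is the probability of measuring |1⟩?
0.7698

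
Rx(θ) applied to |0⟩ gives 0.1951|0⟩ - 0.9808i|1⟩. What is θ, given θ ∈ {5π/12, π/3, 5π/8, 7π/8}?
7π/8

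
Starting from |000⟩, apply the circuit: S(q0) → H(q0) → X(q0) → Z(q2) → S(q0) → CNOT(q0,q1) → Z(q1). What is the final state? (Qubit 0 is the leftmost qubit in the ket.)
1/√2|000⟩ - (1/√2)i|110⟩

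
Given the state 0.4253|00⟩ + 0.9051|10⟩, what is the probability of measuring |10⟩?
0.8192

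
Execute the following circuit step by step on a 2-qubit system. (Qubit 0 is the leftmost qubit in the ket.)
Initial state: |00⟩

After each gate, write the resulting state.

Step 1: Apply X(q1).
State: |01⟩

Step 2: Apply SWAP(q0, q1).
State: |10⟩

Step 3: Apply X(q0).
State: |00⟩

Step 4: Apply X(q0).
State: |10⟩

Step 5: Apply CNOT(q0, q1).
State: |11⟩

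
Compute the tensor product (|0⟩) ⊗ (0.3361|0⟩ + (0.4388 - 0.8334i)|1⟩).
0.3361|00⟩ + (0.4388 - 0.8334i)|01⟩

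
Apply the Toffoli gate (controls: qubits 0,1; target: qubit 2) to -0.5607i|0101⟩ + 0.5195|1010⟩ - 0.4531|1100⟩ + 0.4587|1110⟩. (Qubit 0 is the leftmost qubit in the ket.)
-0.5607i|0101⟩ + 0.5195|1010⟩ + 0.4587|1100⟩ - 0.4531|1110⟩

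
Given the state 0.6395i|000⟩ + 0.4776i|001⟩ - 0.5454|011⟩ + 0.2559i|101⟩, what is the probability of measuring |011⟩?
0.2975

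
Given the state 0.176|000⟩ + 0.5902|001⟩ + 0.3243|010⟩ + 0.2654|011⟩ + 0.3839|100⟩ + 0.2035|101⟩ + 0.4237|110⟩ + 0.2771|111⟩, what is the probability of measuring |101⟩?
0.04141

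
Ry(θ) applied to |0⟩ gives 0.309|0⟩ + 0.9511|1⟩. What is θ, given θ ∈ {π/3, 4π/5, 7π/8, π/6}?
4π/5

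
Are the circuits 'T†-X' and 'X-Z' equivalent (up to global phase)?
No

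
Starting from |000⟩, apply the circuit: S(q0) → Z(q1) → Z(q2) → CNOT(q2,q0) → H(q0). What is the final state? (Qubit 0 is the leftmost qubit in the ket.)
1/√2|000⟩ + 1/√2|100⟩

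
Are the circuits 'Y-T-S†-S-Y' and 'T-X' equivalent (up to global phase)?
No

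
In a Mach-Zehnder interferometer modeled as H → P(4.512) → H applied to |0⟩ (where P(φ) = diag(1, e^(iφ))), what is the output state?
(0.4005 - 0.49i)|0⟩ + (0.5995 + 0.49i)|1⟩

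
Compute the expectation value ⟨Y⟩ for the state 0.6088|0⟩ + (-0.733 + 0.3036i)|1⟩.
0.3697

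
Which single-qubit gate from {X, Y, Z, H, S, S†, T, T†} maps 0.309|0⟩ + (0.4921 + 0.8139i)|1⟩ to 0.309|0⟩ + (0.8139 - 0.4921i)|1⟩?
S†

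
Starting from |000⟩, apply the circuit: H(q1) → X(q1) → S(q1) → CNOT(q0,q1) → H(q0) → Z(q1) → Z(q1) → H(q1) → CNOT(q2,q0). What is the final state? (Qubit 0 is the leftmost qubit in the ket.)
(1/√8 + (1/√8)i)|000⟩ + (1/√8 - (1/√8)i)|010⟩ + (1/√8 + (1/√8)i)|100⟩ + (1/√8 - (1/√8)i)|110⟩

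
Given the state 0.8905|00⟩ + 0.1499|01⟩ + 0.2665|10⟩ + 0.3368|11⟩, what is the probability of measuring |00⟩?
0.793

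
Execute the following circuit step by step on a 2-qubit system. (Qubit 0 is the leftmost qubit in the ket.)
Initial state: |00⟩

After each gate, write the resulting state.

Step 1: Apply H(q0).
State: 1/√2|00⟩ + 1/√2|10⟩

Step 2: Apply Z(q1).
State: 1/√2|00⟩ + 1/√2|10⟩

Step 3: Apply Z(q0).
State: 1/√2|00⟩ - 1/√2|10⟩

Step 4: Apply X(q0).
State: -1/√2|00⟩ + 1/√2|10⟩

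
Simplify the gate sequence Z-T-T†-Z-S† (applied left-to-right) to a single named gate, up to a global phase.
S†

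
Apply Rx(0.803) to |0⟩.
0.9205|0⟩ - 0.3908i|1⟩

Rx(0.803) = [[cos(θ/2), −i·sin(θ/2)], [−i·sin(θ/2), cos(θ/2)]]; θ = 0.803, cos(θ/2) ≈ 0.920476, sin(θ/2) ≈ 0.390799.
With a = amp(|0⟩) = 1 and b = amp(|1⟩) = 0:
new amp(|0⟩) = (0.920476)·a + (-0.390799i)·b = 0.9205
new amp(|1⟩) = (-0.390799i)·a + (0.920476)·b = -0.3908i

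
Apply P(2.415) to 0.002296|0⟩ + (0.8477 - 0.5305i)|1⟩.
0.002296|0⟩ + (-0.2812 + 0.9597i)|1⟩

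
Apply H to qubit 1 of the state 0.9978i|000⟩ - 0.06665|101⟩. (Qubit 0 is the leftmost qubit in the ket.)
0.7056i|000⟩ + 0.7056i|010⟩ - 0.04713|101⟩ - 0.04713|111⟩

H on qubit 1 mixes each pair of kets that differ only in qubit 1: amplitudes (a, b) of (|…0…⟩, |…1…⟩) become ((a + b)/√2, (a − b)/√2). Kets absent from the input have amplitude 0.
(|000⟩, |010⟩): (a, b) = (0.9978i, 0) → (0.7056i, 0.7056i)
(|101⟩, |111⟩): (a, b) = (-0.06665, 0) → (-0.04713, -0.04713)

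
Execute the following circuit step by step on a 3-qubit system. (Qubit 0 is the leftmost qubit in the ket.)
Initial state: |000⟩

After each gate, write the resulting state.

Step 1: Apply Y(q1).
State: i|010⟩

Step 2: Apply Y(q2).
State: -|011⟩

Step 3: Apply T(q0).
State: -|011⟩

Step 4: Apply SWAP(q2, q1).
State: -|011⟩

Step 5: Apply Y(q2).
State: i|010⟩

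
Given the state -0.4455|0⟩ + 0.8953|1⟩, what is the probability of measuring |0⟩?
0.1985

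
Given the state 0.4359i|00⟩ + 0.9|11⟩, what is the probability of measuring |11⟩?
0.81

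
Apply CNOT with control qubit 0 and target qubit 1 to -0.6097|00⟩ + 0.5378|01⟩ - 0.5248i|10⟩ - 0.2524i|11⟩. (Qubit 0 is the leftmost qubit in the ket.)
-0.6097|00⟩ + 0.5378|01⟩ - 0.2524i|10⟩ - 0.5248i|11⟩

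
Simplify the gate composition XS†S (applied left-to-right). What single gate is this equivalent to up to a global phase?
X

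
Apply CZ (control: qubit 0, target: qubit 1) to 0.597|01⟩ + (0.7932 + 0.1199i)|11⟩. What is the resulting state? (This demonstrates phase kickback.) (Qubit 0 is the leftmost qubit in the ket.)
0.597|01⟩ + (-0.7932 - 0.1199i)|11⟩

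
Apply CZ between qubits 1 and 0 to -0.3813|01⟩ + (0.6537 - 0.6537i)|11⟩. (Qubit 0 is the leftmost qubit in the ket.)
-0.3813|01⟩ + (-0.6537 + 0.6537i)|11⟩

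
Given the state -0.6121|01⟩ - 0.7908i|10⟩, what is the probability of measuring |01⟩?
0.3747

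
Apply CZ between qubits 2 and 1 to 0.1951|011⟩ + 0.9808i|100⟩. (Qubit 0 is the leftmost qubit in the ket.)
-0.1951|011⟩ + 0.9808i|100⟩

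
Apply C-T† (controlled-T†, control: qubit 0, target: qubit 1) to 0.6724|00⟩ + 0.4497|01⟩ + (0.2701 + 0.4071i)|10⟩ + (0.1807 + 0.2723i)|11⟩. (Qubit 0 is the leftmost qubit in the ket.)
0.6724|00⟩ + 0.4497|01⟩ + (0.2701 + 0.4071i)|10⟩ + (0.3203 + 0.06477i)|11⟩

C-T† leaves the control-|0⟩ kets |00⟩, |01⟩ unchanged and applies T† to qubit 1 on the control-|1⟩ pair (|10⟩, |11⟩).
T† = [[1, 0], [0, (1/√2 - (1/√2)i)]].
With a = amp(|10⟩) = (0.2701 + 0.4071i) and b = amp(|11⟩) = (0.1807 + 0.2723i):
new amp(|10⟩) = (1)·a = (0.2701 + 0.4071i)
new amp(|11⟩) = (1/√2 - (1/√2)i)·b = (0.3203 + 0.06477i)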